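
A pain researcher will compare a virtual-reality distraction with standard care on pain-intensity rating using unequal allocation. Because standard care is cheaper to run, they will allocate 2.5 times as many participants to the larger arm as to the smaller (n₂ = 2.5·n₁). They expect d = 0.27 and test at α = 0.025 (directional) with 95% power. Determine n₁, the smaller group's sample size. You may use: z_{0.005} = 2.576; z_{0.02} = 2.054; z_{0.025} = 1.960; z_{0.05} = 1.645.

n₁ = 250

With allocation ratio k = n₂/n₁ = 2.5, Var(x̄₁−x̄₂) = σ²(1/n₁ + 1/(k·n₁)) = σ²·(k+1)/(k·n₁).
So n₁ = (1 + 1/k)·((z_{α} + z_β)/d)² = 1.400 × (3.605/0.27)².
n₁ = 1.400 × 178.27 = 249.6.
Round up: n₁ = 250, giving n₂ = 2.5 × 250 = 625.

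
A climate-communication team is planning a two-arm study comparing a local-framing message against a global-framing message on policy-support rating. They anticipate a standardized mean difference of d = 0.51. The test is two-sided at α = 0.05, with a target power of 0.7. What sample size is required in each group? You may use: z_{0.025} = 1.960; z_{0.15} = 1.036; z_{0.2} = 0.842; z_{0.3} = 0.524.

For two independent groups with equal n: n = 2·((z_{α/2} + z_β) / d)².
z_{α/2} + z_β = 1.960 + 0.524 = 2.484.
n = 2 × (2.484 / 0.51)² = 2 × 4.871² = 2 × 23.72 = 47.4.
Round up to the next whole participant.

n = 48 per group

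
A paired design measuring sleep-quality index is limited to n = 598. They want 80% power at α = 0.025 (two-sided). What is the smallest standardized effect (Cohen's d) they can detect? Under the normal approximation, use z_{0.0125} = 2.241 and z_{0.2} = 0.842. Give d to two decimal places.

d_min ≈ 0.13

For a single sample (or paired design) of n = 598: d_min = (z_{α/2} + z_β)/√n.
z-sum = 2.241 + 0.842 = 3.083.
d_min = 3.083 / √598 = 3.083 / 24.454 = 0.126.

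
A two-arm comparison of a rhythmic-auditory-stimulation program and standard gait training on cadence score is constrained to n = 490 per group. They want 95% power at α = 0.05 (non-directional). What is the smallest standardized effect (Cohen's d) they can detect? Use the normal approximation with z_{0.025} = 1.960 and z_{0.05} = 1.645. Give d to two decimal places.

For two independent groups of n = 490 each: d_min = (z_{α/2} + z_β)·√(2/n).
z-sum = 1.960 + 1.645 = 3.605.
d_min = 3.605 × √(2/490) = 3.605 × 0.0639 = 0.230.

d_min ≈ 0.23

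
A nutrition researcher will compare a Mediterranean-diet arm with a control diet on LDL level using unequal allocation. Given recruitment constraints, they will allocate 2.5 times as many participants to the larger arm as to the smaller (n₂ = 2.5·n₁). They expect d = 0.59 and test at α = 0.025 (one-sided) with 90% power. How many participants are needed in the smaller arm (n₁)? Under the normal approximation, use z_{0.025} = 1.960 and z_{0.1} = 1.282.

n₁ = 43

With allocation ratio k = n₂/n₁ = 2.5, Var(x̄₁−x̄₂) = σ²(1/n₁ + 1/(k·n₁)) = σ²·(k+1)/(k·n₁).
So n₁ = (1 + 1/k)·((z_{α} + z_β)/d)² = 1.400 × (3.242/0.59)².
n₁ = 1.400 × 30.19 = 42.3.
Round up: n₁ = 43, giving n₂ = ⌈2.5 × 43⌉ = ⌈107.5⌉ = 108.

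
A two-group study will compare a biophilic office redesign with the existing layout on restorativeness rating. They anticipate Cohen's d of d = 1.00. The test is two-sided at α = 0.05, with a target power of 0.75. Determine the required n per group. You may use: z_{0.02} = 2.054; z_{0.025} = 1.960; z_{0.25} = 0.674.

For two independent groups with equal n: n = 2·((z_{α/2} + z_β) / d)².
z_{α/2} + z_β = 1.960 + 0.674 = 2.634.
n = 2 × (2.634 / 1.00)² = 2 × 2.634² = 2 × 6.94 = 13.9.
Round up to the next whole participant.

n = 14 per group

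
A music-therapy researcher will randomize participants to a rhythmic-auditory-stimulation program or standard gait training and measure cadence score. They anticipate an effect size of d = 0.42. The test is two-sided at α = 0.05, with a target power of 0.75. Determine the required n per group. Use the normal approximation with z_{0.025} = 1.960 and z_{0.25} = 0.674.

For two independent groups with equal n: n = 2·((z_{α/2} + z_β) / d)².
z_{α/2} + z_β = 1.960 + 0.674 = 2.634.
n = 2 × (2.634 / 0.42)² = 2 × 6.271² = 2 × 39.33 = 78.7.
Round up to the next whole participant.

n = 79 per group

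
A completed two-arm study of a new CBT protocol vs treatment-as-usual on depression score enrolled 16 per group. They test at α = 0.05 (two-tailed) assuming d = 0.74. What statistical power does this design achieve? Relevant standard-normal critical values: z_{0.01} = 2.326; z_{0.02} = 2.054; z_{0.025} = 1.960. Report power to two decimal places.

For two equal groups, power = Φ(d·√(n/2) − z_{α/2}).
d·√(n/2) = 0.74 × √(16/2) = 0.74 × 2.828 = 2.093.
z_β = 2.093 − 1.960 = 0.133.
Power = Φ(0.133) = 0.553.

power ≈ 0.55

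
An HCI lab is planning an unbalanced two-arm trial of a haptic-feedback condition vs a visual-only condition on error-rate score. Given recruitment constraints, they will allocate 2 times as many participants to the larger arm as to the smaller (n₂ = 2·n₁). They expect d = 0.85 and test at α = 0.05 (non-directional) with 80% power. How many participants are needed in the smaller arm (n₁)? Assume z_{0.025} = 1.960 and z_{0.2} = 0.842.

n₁ = 17

With allocation ratio k = n₂/n₁ = 2, Var(x̄₁−x̄₂) = σ²(1/n₁ + 1/(k·n₁)) = σ²·(k+1)/(k·n₁).
So n₁ = (1 + 1/k)·((z_{α/2} + z_β)/d)² = 1.500 × (2.802/0.85)².
n₁ = 1.500 × 10.87 = 16.3.
Round up: n₁ = 17, giving n₂ = 2 × 17 = 34.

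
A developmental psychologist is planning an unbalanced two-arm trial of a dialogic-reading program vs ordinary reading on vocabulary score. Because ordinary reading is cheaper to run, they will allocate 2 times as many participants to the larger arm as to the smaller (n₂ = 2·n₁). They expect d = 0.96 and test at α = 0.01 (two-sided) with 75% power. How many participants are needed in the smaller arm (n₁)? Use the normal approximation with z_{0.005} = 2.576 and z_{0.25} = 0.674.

n₁ = 18

With allocation ratio k = n₂/n₁ = 2, Var(x̄₁−x̄₂) = σ²(1/n₁ + 1/(k·n₁)) = σ²·(k+1)/(k·n₁).
So n₁ = (1 + 1/k)·((z_{α/2} + z_β)/d)² = 1.500 × (3.250/0.96)².
n₁ = 1.500 × 11.46 = 17.2.
Round up: n₁ = 18, giving n₂ = 2 × 18 = 36.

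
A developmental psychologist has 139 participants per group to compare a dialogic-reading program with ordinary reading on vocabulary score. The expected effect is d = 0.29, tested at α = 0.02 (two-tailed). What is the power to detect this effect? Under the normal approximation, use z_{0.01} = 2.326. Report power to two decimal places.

For two equal groups, power = Φ(d·√(n/2) − z_{α/2}).
d·√(n/2) = 0.29 × √(139/2) = 0.29 × 8.337 = 2.418.
z_β = 2.418 − 2.326 = 0.092.
Power = Φ(0.092) = 0.537.

power ≈ 0.54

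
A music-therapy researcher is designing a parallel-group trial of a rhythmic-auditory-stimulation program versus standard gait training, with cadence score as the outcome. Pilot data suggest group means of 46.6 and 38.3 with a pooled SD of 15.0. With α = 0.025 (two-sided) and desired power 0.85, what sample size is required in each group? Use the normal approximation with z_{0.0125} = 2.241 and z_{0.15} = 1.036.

n = 71 per group

Cohen's d = |M₁ − M₂| / SD_pooled = |46.6 − 38.3| / 15.0 = 8.3 / 15.0 = 0.553.
For two independent groups with equal n: n = 2·((z_{α/2} + z_β) / d)².
z_{α/2} + z_β = 2.241 + 1.036 = 3.277.
n = 2 × (3.277 / 0.553)² = 2 × 5.926² = 2 × 35.12 = 70.2.
Round up to the next whole participant.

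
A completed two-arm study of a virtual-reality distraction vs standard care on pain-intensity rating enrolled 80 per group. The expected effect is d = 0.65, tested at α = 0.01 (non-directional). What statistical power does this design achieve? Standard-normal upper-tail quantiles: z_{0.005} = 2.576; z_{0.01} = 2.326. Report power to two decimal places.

power ≈ 0.94

For two equal groups, power = Φ(d·√(n/2) − z_{α/2}).
d·√(n/2) = 0.65 × √(80/2) = 0.65 × 6.325 = 4.111.
z_β = 4.111 − 2.576 = 1.535.
Power = Φ(1.535) = 0.938.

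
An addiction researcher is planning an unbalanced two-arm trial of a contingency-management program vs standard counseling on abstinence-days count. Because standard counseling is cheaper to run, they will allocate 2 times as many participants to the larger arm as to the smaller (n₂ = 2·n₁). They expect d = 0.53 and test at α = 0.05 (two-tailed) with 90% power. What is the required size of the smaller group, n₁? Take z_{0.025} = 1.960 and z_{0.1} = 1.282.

n₁ = 57

With allocation ratio k = n₂/n₁ = 2, Var(x̄₁−x̄₂) = σ²(1/n₁ + 1/(k·n₁)) = σ²·(k+1)/(k·n₁).
So n₁ = (1 + 1/k)·((z_{α/2} + z_β)/d)² = 1.500 × (3.242/0.53)².
n₁ = 1.500 × 37.42 = 56.1.
Round up: n₁ = 57, giving n₂ = 2 × 57 = 114.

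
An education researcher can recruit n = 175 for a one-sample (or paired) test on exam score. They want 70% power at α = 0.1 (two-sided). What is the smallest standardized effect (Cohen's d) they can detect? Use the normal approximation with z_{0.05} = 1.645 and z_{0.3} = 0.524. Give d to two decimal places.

d_min ≈ 0.16

For a single sample (or paired design) of n = 175: d_min = (z_{α/2} + z_β)/√n.
z-sum = 1.645 + 0.524 = 2.169.
d_min = 2.169 / √175 = 2.169 / 13.229 = 0.164.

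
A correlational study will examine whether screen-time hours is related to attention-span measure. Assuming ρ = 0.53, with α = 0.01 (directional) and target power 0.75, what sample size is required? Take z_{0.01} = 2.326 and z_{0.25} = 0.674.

Fisher's z: C = ½·ln((1+r)/(1−r)) = ½·ln(3.2553) = 0.5901.
n = ((z_{α} + z_β)/C)² + 3.
(2.326 + 0.674) / 0.5901 = 3.000 / 0.5901 = 5.084.
n = 5.084² + 3 = 25.85 + 3 = 28.8.
Round up.

n = 29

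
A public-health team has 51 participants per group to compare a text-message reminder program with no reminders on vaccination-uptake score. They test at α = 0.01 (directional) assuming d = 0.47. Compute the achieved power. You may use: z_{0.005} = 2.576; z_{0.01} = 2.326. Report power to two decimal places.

For two equal groups, power = Φ(d·√(n/2) − z_{α}).
d·√(n/2) = 0.47 × √(51/2) = 0.47 × 5.050 = 2.373.
z_β = 2.373 − 2.326 = 0.047.
Power = Φ(0.047) = 0.519.

power ≈ 0.52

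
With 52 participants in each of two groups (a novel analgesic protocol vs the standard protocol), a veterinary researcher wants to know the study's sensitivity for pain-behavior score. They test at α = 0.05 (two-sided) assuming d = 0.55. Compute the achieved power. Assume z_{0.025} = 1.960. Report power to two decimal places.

power ≈ 0.80

For two equal groups, power = Φ(d·√(n/2) − z_{α/2}).
d·√(n/2) = 0.55 × √(52/2) = 0.55 × 5.099 = 2.804.
z_β = 2.804 − 1.960 = 0.844.
Power = Φ(0.844) = 0.801.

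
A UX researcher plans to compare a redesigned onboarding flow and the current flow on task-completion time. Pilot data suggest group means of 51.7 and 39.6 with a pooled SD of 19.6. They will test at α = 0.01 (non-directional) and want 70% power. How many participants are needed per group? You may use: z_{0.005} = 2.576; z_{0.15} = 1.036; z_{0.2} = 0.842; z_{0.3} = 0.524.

Cohen's d = |M₁ − M₂| / SD_pooled = |51.7 − 39.6| / 19.6 = 12.1 / 19.6 = 0.617.
For two independent groups with equal n: n = 2·((z_{α/2} + z_β) / d)².
z_{α/2} + z_β = 2.576 + 0.524 = 3.100.
n = 2 × (3.100 / 0.617)² = 2 × 5.024² = 2 × 25.24 = 50.5.
Round up to the next whole participant.

n = 51 per group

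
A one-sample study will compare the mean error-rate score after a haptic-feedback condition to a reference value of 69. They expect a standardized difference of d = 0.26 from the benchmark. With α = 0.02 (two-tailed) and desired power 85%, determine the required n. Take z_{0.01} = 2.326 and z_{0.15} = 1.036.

For a one-sample test: n = ((z_{α/2} + z_β) / d)².
z_{α/2} + z_β = 2.326 + 1.036 = 3.362.
n = (3.362 / 0.26)² = 12.931² = 167.20.
Round up.

n = 168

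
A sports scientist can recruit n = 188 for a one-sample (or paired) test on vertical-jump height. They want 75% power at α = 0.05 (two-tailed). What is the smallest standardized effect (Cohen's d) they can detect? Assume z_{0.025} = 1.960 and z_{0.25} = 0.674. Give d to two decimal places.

For a single sample (or paired design) of n = 188: d_min = (z_{α/2} + z_β)/√n.
z-sum = 1.960 + 0.674 = 2.634.
d_min = 2.634 / √188 = 2.634 / 13.711 = 0.192.

d_min ≈ 0.19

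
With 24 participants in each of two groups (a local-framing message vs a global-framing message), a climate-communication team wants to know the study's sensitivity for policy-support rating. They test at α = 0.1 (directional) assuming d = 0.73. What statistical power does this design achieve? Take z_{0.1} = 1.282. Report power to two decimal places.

power ≈ 0.89

For two equal groups, power = Φ(d·√(n/2) − z_{α}).
d·√(n/2) = 0.73 × √(24/2) = 0.73 × 3.464 = 2.529.
z_β = 2.529 − 1.282 = 1.247.
Power = Φ(1.247) = 0.894.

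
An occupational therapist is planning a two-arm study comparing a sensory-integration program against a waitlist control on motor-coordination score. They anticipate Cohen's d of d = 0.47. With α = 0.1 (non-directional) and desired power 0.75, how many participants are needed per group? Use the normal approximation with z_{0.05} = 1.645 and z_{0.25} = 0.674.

n = 49 per group

For two independent groups with equal n: n = 2·((z_{α/2} + z_β) / d)².
z_{α/2} + z_β = 1.645 + 0.674 = 2.319.
n = 2 × (2.319 / 0.47)² = 2 × 4.934² = 2 × 24.34 = 48.7.
Round up to the next whole participant.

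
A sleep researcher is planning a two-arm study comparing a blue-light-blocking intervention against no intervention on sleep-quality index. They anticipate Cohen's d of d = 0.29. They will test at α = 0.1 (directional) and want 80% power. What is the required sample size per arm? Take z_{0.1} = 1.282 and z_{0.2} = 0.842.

For two independent groups with equal n: n = 2·((z_{α} + z_β) / d)².
z_{α} + z_β = 1.282 + 0.842 = 2.124.
n = 2 × (2.124 / 0.29)² = 2 × 7.324² = 2 × 53.64 = 107.3.
Round up to the next whole participant.

n = 108 per group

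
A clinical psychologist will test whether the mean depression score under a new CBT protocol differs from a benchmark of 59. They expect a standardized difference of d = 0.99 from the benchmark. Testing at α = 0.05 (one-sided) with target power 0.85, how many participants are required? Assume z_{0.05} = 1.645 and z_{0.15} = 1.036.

n = 8

For a one-sample test: n = ((z_{α} + z_β) / d)².
z_{α} + z_β = 1.645 + 1.036 = 2.681.
n = (2.681 / 0.99)² = 2.708² = 7.33.
Round up.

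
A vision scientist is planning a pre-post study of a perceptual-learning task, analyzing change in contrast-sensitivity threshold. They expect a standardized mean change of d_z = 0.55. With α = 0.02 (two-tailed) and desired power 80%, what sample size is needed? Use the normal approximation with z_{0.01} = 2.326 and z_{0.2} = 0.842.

n = 34 pairs

For a paired (one-sample on differences) test: n = ((z_{α/2} + z_β) / d)².
z_{α/2} + z_β = 2.326 + 0.842 = 3.168.
n = (3.168 / 0.55)² = 5.760² = 33.18.
Round up.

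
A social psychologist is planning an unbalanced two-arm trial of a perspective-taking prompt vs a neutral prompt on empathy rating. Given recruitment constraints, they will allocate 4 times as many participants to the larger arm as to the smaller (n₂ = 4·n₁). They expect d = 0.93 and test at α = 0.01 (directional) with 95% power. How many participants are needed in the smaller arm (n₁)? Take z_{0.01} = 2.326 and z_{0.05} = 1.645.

With allocation ratio k = n₂/n₁ = 4, Var(x̄₁−x̄₂) = σ²(1/n₁ + 1/(k·n₁)) = σ²·(k+1)/(k·n₁).
So n₁ = (1 + 1/k)·((z_{α} + z_β)/d)² = 1.250 × (3.971/0.93)².
n₁ = 1.250 × 18.23 = 22.8.
Round up: n₁ = 23, giving n₂ = 4 × 23 = 92.

n₁ = 23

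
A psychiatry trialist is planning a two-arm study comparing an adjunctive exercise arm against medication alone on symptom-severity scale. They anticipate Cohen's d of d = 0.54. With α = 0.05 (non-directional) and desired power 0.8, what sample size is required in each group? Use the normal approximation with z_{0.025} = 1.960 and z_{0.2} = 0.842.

n = 54 per group

For two independent groups with equal n: n = 2·((z_{α/2} + z_β) / d)².
z_{α/2} + z_β = 1.960 + 0.842 = 2.802.
n = 2 × (2.802 / 0.54)² = 2 × 5.189² = 2 × 26.92 = 53.8.
Round up to the next whole participant.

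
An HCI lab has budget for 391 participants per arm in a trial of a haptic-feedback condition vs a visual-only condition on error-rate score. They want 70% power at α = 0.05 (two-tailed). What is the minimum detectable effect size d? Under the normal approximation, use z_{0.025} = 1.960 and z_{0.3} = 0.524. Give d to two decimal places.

For two independent groups of n = 391 each: d_min = (z_{α/2} + z_β)·√(2/n).
z-sum = 1.960 + 0.524 = 2.484.
d_min = 2.484 × √(2/391) = 2.484 × 0.0715 = 0.178.

d_min ≈ 0.18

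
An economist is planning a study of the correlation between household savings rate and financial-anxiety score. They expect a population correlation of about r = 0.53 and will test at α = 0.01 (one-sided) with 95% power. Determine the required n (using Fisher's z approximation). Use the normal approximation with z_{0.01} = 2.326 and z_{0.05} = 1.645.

Fisher's z: C = ½·ln((1+r)/(1−r)) = ½·ln(3.2553) = 0.5901.
n = ((z_{α} + z_β)/C)² + 3.
(2.326 + 1.645) / 0.5901 = 3.971 / 0.5901 = 6.729.
n = 6.729² + 3 = 45.28 + 3 = 48.3.
Round up.

n = 49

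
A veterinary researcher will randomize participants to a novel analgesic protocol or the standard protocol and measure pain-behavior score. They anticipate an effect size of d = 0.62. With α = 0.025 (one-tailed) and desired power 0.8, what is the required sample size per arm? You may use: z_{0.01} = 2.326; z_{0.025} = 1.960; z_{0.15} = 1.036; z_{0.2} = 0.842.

n = 41 per group

For two independent groups with equal n: n = 2·((z_{α} + z_β) / d)².
z_{α} + z_β = 1.960 + 0.842 = 2.802.
n = 2 × (2.802 / 0.62)² = 2 × 4.519² = 2 × 20.42 = 40.8.
Round up to the next whole participant.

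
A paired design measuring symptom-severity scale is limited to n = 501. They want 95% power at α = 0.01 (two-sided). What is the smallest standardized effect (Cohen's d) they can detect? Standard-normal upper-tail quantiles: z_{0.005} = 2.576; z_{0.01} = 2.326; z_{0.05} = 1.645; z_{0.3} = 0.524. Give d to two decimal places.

d_min ≈ 0.19

For a single sample (or paired design) of n = 501: d_min = (z_{α/2} + z_β)/√n.
z-sum = 2.576 + 1.645 = 4.221.
d_min = 4.221 / √501 = 4.221 / 22.383 = 0.189.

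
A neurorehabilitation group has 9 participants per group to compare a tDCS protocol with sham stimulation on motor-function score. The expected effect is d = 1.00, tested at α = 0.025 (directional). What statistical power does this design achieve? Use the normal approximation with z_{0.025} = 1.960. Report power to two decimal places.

power ≈ 0.56

For two equal groups, power = Φ(d·√(n/2) − z_{α}).
d·√(n/2) = 1.00 × √(9/2) = 1.00 × 2.121 = 2.121.
z_β = 2.121 − 1.960 = 0.161.
Power = Φ(0.161) = 0.564.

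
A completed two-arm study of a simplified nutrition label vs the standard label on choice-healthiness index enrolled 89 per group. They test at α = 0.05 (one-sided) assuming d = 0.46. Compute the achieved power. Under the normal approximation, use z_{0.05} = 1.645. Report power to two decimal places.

For two equal groups, power = Φ(d·√(n/2) − z_{α}).
d·√(n/2) = 0.46 × √(89/2) = 0.46 × 6.671 = 3.069.
z_β = 3.069 − 1.645 = 1.424.
Power = Φ(1.424) = 0.923.

power ≈ 0.92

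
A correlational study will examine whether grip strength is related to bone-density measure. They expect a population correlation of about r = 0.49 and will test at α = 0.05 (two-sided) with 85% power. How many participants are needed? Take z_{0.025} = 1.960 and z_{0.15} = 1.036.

Fisher's z: C = ½·ln((1+r)/(1−r)) = ½·ln(2.9216) = 0.5361.
n = ((z_{α/2} + z_β)/C)² + 3.
(1.960 + 1.036) / 0.5361 = 2.996 / 0.5361 = 5.589.
n = 5.589² + 3 = 31.23 + 3 = 34.2.
Round up.

n = 35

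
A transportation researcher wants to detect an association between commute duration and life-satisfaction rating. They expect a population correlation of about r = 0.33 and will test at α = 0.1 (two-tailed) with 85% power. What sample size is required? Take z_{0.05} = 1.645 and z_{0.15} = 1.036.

Fisher's z: C = ½·ln((1+r)/(1−r)) = ½·ln(1.9851) = 0.3428.
n = ((z_{α/2} + z_β)/C)² + 3.
(1.645 + 1.036) / 0.3428 = 2.681 / 0.3428 = 7.821.
n = 7.821² + 3 = 61.17 + 3 = 64.2.
Round up.

n = 65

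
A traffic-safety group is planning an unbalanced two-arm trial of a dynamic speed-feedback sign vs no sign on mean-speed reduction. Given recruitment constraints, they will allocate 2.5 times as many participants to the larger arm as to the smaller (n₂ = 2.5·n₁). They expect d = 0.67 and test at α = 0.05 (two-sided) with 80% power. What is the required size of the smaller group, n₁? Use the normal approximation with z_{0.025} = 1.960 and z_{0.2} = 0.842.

With allocation ratio k = n₂/n₁ = 2.5, Var(x̄₁−x̄₂) = σ²(1/n₁ + 1/(k·n₁)) = σ²·(k+1)/(k·n₁).
So n₁ = (1 + 1/k)·((z_{α/2} + z_β)/d)² = 1.400 × (2.802/0.67)².
n₁ = 1.400 × 17.49 = 24.5.
Round up: n₁ = 25, giving n₂ = ⌈2.5 × 25⌉ = ⌈62.5⌉ = 63.

n₁ = 25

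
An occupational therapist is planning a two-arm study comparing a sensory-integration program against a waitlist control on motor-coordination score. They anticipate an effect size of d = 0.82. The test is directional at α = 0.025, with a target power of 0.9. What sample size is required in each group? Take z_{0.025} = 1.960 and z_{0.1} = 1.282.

For two independent groups with equal n: n = 2·((z_{α} + z_β) / d)².
z_{α} + z_β = 1.960 + 1.282 = 3.242.
n = 2 × (3.242 / 0.82)² = 2 × 3.954² = 2 × 15.63 = 31.3.
Round up to the next whole participant.

n = 32 per group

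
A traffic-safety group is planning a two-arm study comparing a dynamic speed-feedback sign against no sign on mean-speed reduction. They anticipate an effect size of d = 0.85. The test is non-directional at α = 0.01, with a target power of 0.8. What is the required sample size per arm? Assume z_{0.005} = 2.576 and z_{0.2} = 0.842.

n = 33 per group

For two independent groups with equal n: n = 2·((z_{α/2} + z_β) / d)².
z_{α/2} + z_β = 2.576 + 0.842 = 3.418.
n = 2 × (3.418 / 0.85)² = 2 × 4.021² = 2 × 16.17 = 32.3.
Round up to the next whole participant.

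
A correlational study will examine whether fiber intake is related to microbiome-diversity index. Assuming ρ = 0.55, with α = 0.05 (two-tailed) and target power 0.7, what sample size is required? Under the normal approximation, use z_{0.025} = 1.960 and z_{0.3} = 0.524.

Fisher's z: C = ½·ln((1+r)/(1−r)) = ½·ln(3.4444) = 0.6184.
n = ((z_{α/2} + z_β)/C)² + 3.
(1.960 + 0.524) / 0.6184 = 2.484 / 0.6184 = 4.017.
n = 4.017² + 3 = 16.13 + 3 = 19.1.
Round up.

n = 20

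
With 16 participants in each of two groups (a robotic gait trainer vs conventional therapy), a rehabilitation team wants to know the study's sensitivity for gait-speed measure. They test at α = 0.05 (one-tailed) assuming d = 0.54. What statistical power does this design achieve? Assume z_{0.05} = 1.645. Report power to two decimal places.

power ≈ 0.45

For two equal groups, power = Φ(d·√(n/2) − z_{α}).
d·√(n/2) = 0.54 × √(16/2) = 0.54 × 2.828 = 1.527.
z_β = 1.527 − 1.645 = -0.118.
Power = Φ(-0.118) = 0.453.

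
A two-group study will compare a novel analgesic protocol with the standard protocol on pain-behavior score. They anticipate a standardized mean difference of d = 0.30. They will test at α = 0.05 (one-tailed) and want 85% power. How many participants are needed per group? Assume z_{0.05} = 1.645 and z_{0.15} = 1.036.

n = 160 per group

For two independent groups with equal n: n = 2·((z_{α} + z_β) / d)².
z_{α} + z_β = 1.645 + 1.036 = 2.681.
n = 2 × (2.681 / 0.30)² = 2 × 8.937² = 2 × 79.86 = 159.7.
Round up to the next whole participant.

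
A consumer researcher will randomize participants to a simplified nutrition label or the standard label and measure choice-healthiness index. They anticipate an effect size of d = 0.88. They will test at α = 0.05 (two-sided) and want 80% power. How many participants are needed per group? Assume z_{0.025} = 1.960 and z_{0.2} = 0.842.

For two independent groups with equal n: n = 2·((z_{α/2} + z_β) / d)².
z_{α/2} + z_β = 1.960 + 0.842 = 2.802.
n = 2 × (2.802 / 0.88)² = 2 × 3.184² = 2 × 10.14 = 20.3.
Round up to the next whole participant.

n = 21 per group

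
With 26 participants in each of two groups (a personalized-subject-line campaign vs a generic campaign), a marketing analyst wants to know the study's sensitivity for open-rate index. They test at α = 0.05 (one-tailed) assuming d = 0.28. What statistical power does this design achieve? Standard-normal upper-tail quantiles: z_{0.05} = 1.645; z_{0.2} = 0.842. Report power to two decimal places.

power ≈ 0.26

For two equal groups, power = Φ(d·√(n/2) − z_{α}).
d·√(n/2) = 0.28 × √(26/2) = 0.28 × 3.606 = 1.010.
z_β = 1.010 − 1.645 = -0.635.
Power = Φ(-0.635) = 0.263.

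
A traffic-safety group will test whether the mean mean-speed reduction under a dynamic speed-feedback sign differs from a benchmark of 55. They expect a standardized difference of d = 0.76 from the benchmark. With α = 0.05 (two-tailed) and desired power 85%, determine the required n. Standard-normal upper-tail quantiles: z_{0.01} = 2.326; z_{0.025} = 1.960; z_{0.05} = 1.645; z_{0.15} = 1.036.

For a one-sample test: n = ((z_{α/2} + z_β) / d)².
z_{α/2} + z_β = 1.960 + 1.036 = 2.996.
n = (2.996 / 0.76)² = 3.942² = 15.54.
Round up.

n = 16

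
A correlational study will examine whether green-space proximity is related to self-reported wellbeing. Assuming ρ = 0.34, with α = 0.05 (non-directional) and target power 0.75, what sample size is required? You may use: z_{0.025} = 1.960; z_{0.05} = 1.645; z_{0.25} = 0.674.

n = 59

Fisher's z: C = ½·ln((1+r)/(1−r)) = ½·ln(2.0303) = 0.3541.
n = ((z_{α/2} + z_β)/C)² + 3.
(1.960 + 0.674) / 0.3541 = 2.634 / 0.3541 = 7.439.
n = 7.439² + 3 = 55.33 + 3 = 58.3.
Round up.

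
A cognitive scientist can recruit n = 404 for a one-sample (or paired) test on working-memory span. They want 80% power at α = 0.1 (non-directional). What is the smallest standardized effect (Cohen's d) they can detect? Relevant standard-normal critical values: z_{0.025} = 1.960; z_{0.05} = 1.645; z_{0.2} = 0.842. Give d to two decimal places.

d_min ≈ 0.12

For a single sample (or paired design) of n = 404: d_min = (z_{α/2} + z_β)/√n.
z-sum = 1.645 + 0.842 = 2.487.
d_min = 2.487 / √404 = 2.487 / 20.100 = 0.124.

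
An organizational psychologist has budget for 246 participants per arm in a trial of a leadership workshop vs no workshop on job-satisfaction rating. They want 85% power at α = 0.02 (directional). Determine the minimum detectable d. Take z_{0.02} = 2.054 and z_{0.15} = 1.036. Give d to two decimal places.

For two independent groups of n = 246 each: d_min = (z_{α} + z_β)·√(2/n).
z-sum = 2.054 + 1.036 = 3.090.
d_min = 3.090 × √(2/246) = 3.090 × 0.0902 = 0.279.

d_min ≈ 0.28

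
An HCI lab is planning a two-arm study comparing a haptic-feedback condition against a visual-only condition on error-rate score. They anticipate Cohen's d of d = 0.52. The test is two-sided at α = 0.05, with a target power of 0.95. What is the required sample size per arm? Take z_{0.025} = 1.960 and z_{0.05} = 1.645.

n = 97 per group

For two independent groups with equal n: n = 2·((z_{α/2} + z_β) / d)².
z_{α/2} + z_β = 1.960 + 1.645 = 3.605.
n = 2 × (3.605 / 0.52)² = 2 × 6.933² = 2 × 48.06 = 96.1.
Round up to the next whole participant.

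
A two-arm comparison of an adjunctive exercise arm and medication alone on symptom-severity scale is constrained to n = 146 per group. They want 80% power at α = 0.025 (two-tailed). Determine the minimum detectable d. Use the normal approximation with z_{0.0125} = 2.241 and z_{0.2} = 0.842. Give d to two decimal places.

For two independent groups of n = 146 each: d_min = (z_{α/2} + z_β)·√(2/n).
z-sum = 2.241 + 0.842 = 3.083.
d_min = 3.083 × √(2/146) = 3.083 × 0.1170 = 0.361.

d_min ≈ 0.36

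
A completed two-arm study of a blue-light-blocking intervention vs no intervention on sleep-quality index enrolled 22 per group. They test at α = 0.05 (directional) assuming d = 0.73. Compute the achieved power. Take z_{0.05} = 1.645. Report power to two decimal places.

power ≈ 0.78

For two equal groups, power = Φ(d·√(n/2) − z_{α}).
d·√(n/2) = 0.73 × √(22/2) = 0.73 × 3.317 = 2.421.
z_β = 2.421 − 1.645 = 0.776.
Power = Φ(0.776) = 0.781.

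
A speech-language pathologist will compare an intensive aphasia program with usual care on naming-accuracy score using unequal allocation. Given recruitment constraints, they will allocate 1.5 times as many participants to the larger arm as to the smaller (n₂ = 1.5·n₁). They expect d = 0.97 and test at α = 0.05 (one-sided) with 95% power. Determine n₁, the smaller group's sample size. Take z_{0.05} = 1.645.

With allocation ratio k = n₂/n₁ = 1.5, Var(x̄₁−x̄₂) = σ²(1/n₁ + 1/(k·n₁)) = σ²·(k+1)/(k·n₁).
So n₁ = (1 + 1/k)·((z_{α} + z_β)/d)² = 1.667 × (3.290/0.97)².
n₁ = 1.667 × 11.50 = 19.2.
Round up: n₁ = 20, giving n₂ = 1.5 × 20 = 30.

n₁ = 20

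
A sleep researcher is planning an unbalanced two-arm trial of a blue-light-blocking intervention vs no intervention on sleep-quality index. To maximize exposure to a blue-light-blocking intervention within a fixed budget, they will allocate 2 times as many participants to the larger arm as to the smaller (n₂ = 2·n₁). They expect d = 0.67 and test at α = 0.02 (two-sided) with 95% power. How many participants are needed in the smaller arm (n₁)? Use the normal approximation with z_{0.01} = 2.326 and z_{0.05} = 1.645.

With allocation ratio k = n₂/n₁ = 2, Var(x̄₁−x̄₂) = σ²(1/n₁ + 1/(k·n₁)) = σ²·(k+1)/(k·n₁).
So n₁ = (1 + 1/k)·((z_{α/2} + z_β)/d)² = 1.500 × (3.971/0.67)².
n₁ = 1.500 × 35.13 = 52.7.
Round up: n₁ = 53, giving n₂ = 2 × 53 = 106.

n₁ = 53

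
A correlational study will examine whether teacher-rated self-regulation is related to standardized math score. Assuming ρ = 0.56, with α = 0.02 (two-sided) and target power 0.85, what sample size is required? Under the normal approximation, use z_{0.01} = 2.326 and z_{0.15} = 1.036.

n = 32

Fisher's z: C = ½·ln((1+r)/(1−r)) = ½·ln(3.5455) = 0.6328.
n = ((z_{α/2} + z_β)/C)² + 3.
(2.326 + 1.036) / 0.6328 = 3.362 / 0.6328 = 5.313.
n = 5.313² + 3 = 28.23 + 3 = 31.2.
Round up.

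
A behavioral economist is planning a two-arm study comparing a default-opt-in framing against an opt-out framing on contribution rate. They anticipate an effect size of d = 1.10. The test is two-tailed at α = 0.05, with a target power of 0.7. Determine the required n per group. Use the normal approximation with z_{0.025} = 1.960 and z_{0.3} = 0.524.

For two independent groups with equal n: n = 2·((z_{α/2} + z_β) / d)².
z_{α/2} + z_β = 1.960 + 0.524 = 2.484.
n = 2 × (2.484 / 1.10)² = 2 × 2.258² = 2 × 5.10 = 10.2.
Round up to the next whole participant.

n = 11 per group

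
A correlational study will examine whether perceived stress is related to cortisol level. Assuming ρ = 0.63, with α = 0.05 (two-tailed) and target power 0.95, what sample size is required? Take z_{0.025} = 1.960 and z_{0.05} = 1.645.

n = 27

Fisher's z: C = ½·ln((1+r)/(1−r)) = ½·ln(4.4054) = 0.7414.
n = ((z_{α/2} + z_β)/C)² + 3.
(1.960 + 1.645) / 0.7414 = 3.605 / 0.7414 = 4.862.
n = 4.862² + 3 = 23.64 + 3 = 26.6.
Round up.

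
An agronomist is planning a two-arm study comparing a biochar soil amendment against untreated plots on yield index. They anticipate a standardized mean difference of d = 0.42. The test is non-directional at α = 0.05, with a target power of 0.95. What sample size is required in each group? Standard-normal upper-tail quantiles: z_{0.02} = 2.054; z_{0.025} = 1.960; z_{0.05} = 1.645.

n = 148 per group

For two independent groups with equal n: n = 2·((z_{α/2} + z_β) / d)².
z_{α/2} + z_β = 1.960 + 1.645 = 3.605.
n = 2 × (3.605 / 0.42)² = 2 × 8.583² = 2 × 73.67 = 147.3.
Round up to the next whole participant.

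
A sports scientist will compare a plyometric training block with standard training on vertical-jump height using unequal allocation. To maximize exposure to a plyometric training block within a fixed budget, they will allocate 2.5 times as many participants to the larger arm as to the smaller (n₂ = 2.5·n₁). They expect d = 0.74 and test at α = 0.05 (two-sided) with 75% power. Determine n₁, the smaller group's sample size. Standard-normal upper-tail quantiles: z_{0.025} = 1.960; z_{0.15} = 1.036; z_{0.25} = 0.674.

n₁ = 18

With allocation ratio k = n₂/n₁ = 2.5, Var(x̄₁−x̄₂) = σ²(1/n₁ + 1/(k·n₁)) = σ²·(k+1)/(k·n₁).
So n₁ = (1 + 1/k)·((z_{α/2} + z_β)/d)² = 1.400 × (2.634/0.74)².
n₁ = 1.400 × 12.67 = 17.7.
Round up: n₁ = 18, giving n₂ = 2.5 × 18 = 45.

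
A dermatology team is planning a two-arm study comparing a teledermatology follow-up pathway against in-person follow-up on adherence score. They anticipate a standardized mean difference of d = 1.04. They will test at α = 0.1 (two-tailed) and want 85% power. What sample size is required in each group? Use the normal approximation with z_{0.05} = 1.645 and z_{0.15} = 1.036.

n = 14 per group

For two independent groups with equal n: n = 2·((z_{α/2} + z_β) / d)².
z_{α/2} + z_β = 1.645 + 1.036 = 2.681.
n = 2 × (2.681 / 1.04)² = 2 × 2.578² = 2 × 6.65 = 13.3.
Round up to the next whole participant.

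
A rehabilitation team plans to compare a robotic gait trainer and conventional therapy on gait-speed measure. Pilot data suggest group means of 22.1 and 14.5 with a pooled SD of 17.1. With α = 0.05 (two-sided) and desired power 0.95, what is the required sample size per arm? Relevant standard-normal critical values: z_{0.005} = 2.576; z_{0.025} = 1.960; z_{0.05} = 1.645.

n = 132 per group

Cohen's d = |M₁ − M₂| / SD_pooled = |22.1 − 14.5| / 17.1 = 7.6 / 17.1 = 0.444.
For two independent groups with equal n: n = 2·((z_{α/2} + z_β) / d)².
z_{α/2} + z_β = 1.960 + 1.645 = 3.605.
n = 2 × (3.605 / 0.444)² = 2 × 8.119² = 2 × 65.92 = 131.8.
Round up to the next whole participant.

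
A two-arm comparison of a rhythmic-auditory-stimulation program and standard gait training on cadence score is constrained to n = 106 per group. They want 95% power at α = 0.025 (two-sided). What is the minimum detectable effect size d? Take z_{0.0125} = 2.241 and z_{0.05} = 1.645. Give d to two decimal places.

For two independent groups of n = 106 each: d_min = (z_{α/2} + z_β)·√(2/n).
z-sum = 2.241 + 1.645 = 3.886.
d_min = 3.886 × √(2/106) = 3.886 × 0.1374 = 0.534.

d_min ≈ 0.53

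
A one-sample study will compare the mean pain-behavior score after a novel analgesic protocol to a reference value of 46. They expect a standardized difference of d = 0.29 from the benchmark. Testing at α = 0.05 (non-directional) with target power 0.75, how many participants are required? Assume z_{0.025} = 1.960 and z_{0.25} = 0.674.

For a one-sample test: n = ((z_{α/2} + z_β) / d)².
z_{α/2} + z_β = 1.960 + 0.674 = 2.634.
n = (2.634 / 0.29)² = 9.083² = 82.50.
Round up.

n = 83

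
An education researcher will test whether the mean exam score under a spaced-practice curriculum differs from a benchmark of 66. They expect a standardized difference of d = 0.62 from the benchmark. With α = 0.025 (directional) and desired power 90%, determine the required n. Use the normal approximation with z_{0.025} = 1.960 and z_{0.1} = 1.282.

For a one-sample test: n = ((z_{α} + z_β) / d)².
z_{α} + z_β = 1.960 + 1.282 = 3.242.
n = (3.242 / 0.62)² = 5.229² = 27.34.
Round up.

n = 28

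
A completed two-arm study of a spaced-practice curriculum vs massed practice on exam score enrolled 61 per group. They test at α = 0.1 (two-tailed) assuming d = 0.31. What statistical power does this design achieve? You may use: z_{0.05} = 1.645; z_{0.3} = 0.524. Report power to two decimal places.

For two equal groups, power = Φ(d·√(n/2) − z_{α/2}).
d·√(n/2) = 0.31 × √(61/2) = 0.31 × 5.523 = 1.712.
z_β = 1.712 − 1.645 = 0.067.
Power = Φ(0.067) = 0.527.

power ≈ 0.53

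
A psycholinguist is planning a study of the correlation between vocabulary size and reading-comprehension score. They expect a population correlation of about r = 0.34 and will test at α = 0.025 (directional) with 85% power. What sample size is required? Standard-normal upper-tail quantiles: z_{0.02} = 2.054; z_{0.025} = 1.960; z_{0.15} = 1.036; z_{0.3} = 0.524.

n = 75

Fisher's z: C = ½·ln((1+r)/(1−r)) = ½·ln(2.0303) = 0.3541.
n = ((z_{α} + z_β)/C)² + 3.
(1.960 + 1.036) / 0.3541 = 2.996 / 0.3541 = 8.461.
n = 8.461² + 3 = 71.59 + 3 = 74.6.
Round up.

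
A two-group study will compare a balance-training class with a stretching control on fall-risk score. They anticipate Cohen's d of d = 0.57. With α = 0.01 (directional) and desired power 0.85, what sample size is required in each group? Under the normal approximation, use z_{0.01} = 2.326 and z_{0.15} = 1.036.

For two independent groups with equal n: n = 2·((z_{α} + z_β) / d)².
z_{α} + z_β = 2.326 + 1.036 = 3.362.
n = 2 × (3.362 / 0.57)² = 2 × 5.898² = 2 × 34.79 = 69.6.
Round up to the next whole participant.

n = 70 per group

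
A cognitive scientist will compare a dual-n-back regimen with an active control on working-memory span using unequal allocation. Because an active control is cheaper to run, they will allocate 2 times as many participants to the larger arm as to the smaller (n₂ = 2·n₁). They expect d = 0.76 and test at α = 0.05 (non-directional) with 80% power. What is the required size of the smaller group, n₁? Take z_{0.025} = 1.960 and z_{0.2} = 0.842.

With allocation ratio k = n₂/n₁ = 2, Var(x̄₁−x̄₂) = σ²(1/n₁ + 1/(k·n₁)) = σ²·(k+1)/(k·n₁).
So n₁ = (1 + 1/k)·((z_{α/2} + z_β)/d)² = 1.500 × (2.802/0.76)².
n₁ = 1.500 × 13.59 = 20.4.
Round up: n₁ = 21, giving n₂ = 2 × 21 = 42.

n₁ = 21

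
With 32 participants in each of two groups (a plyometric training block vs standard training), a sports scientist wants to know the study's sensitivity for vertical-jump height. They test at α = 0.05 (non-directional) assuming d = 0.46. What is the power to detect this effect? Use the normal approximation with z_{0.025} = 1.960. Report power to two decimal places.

power ≈ 0.45

For two equal groups, power = Φ(d·√(n/2) − z_{α/2}).
d·√(n/2) = 0.46 × √(32/2) = 0.46 × 4.000 = 1.840.
z_β = 1.840 − 1.960 = -0.120.
Power = Φ(-0.120) = 0.452.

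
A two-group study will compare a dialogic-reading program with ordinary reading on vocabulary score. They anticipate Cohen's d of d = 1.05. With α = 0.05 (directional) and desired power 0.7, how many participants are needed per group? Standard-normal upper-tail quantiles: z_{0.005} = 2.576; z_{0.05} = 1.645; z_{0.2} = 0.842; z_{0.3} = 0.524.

For two independent groups with equal n: n = 2·((z_{α} + z_β) / d)².
z_{α} + z_β = 1.645 + 0.524 = 2.169.
n = 2 × (2.169 / 1.05)² = 2 × 2.066² = 2 × 4.27 = 8.5.
Round up to the next whole participant.

n = 9 per group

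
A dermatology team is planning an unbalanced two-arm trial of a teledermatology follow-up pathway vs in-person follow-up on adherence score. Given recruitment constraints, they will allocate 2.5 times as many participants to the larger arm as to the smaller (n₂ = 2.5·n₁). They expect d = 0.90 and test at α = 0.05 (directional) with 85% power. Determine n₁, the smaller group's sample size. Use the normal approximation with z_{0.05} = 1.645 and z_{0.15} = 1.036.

With allocation ratio k = n₂/n₁ = 2.5, Var(x̄₁−x̄₂) = σ²(1/n₁ + 1/(k·n₁)) = σ²·(k+1)/(k·n₁).
So n₁ = (1 + 1/k)·((z_{α} + z_β)/d)² = 1.400 × (2.681/0.90)².
n₁ = 1.400 × 8.87 = 12.4.
Round up: n₁ = 13, giving n₂ = ⌈2.5 × 13⌉ = ⌈32.5⌉ = 33.

n₁ = 13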